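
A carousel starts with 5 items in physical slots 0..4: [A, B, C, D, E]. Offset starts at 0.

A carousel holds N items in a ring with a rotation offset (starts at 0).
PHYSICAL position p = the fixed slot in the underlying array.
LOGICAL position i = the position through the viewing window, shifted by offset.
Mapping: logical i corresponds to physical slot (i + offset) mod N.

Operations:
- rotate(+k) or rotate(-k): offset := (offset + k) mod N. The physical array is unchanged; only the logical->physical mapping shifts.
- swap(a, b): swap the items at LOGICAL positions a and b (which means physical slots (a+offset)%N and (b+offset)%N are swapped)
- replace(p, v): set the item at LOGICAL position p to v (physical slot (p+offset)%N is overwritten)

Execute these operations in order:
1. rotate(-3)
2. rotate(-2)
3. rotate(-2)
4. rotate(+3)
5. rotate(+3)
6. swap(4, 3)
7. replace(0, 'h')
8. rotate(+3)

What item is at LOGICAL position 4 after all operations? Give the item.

Answer: B

Derivation:
After op 1 (rotate(-3)): offset=2, physical=[A,B,C,D,E], logical=[C,D,E,A,B]
After op 2 (rotate(-2)): offset=0, physical=[A,B,C,D,E], logical=[A,B,C,D,E]
After op 3 (rotate(-2)): offset=3, physical=[A,B,C,D,E], logical=[D,E,A,B,C]
After op 4 (rotate(+3)): offset=1, physical=[A,B,C,D,E], logical=[B,C,D,E,A]
After op 5 (rotate(+3)): offset=4, physical=[A,B,C,D,E], logical=[E,A,B,C,D]
After op 6 (swap(4, 3)): offset=4, physical=[A,B,D,C,E], logical=[E,A,B,D,C]
After op 7 (replace(0, 'h')): offset=4, physical=[A,B,D,C,h], logical=[h,A,B,D,C]
After op 8 (rotate(+3)): offset=2, physical=[A,B,D,C,h], logical=[D,C,h,A,B]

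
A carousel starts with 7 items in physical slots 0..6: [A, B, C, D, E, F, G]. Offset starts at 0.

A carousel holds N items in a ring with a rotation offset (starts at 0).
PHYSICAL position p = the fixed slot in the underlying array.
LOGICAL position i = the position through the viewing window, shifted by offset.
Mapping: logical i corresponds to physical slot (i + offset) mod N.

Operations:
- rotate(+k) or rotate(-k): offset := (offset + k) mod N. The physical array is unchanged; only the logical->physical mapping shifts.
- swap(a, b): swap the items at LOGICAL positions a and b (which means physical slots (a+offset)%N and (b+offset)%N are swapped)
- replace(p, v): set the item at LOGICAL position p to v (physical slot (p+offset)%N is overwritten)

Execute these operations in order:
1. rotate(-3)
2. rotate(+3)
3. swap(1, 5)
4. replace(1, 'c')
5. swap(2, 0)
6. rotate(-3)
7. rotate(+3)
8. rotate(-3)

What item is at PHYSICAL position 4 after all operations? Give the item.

After op 1 (rotate(-3)): offset=4, physical=[A,B,C,D,E,F,G], logical=[E,F,G,A,B,C,D]
After op 2 (rotate(+3)): offset=0, physical=[A,B,C,D,E,F,G], logical=[A,B,C,D,E,F,G]
After op 3 (swap(1, 5)): offset=0, physical=[A,F,C,D,E,B,G], logical=[A,F,C,D,E,B,G]
After op 4 (replace(1, 'c')): offset=0, physical=[A,c,C,D,E,B,G], logical=[A,c,C,D,E,B,G]
After op 5 (swap(2, 0)): offset=0, physical=[C,c,A,D,E,B,G], logical=[C,c,A,D,E,B,G]
After op 6 (rotate(-3)): offset=4, physical=[C,c,A,D,E,B,G], logical=[E,B,G,C,c,A,D]
After op 7 (rotate(+3)): offset=0, physical=[C,c,A,D,E,B,G], logical=[C,c,A,D,E,B,G]
After op 8 (rotate(-3)): offset=4, physical=[C,c,A,D,E,B,G], logical=[E,B,G,C,c,A,D]

Answer: E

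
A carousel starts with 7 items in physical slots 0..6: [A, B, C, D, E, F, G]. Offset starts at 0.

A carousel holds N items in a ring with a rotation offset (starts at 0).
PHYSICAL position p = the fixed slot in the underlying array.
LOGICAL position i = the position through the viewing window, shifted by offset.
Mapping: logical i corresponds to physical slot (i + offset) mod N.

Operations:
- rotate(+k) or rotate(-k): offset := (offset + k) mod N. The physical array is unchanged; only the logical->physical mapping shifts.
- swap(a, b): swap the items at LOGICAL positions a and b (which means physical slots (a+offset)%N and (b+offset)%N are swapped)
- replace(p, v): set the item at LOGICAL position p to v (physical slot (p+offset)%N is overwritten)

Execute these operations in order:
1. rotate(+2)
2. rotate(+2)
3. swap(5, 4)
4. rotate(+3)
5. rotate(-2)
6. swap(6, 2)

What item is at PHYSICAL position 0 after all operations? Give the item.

After op 1 (rotate(+2)): offset=2, physical=[A,B,C,D,E,F,G], logical=[C,D,E,F,G,A,B]
After op 2 (rotate(+2)): offset=4, physical=[A,B,C,D,E,F,G], logical=[E,F,G,A,B,C,D]
After op 3 (swap(5, 4)): offset=4, physical=[A,C,B,D,E,F,G], logical=[E,F,G,A,C,B,D]
After op 4 (rotate(+3)): offset=0, physical=[A,C,B,D,E,F,G], logical=[A,C,B,D,E,F,G]
After op 5 (rotate(-2)): offset=5, physical=[A,C,B,D,E,F,G], logical=[F,G,A,C,B,D,E]
After op 6 (swap(6, 2)): offset=5, physical=[E,C,B,D,A,F,G], logical=[F,G,E,C,B,D,A]

Answer: E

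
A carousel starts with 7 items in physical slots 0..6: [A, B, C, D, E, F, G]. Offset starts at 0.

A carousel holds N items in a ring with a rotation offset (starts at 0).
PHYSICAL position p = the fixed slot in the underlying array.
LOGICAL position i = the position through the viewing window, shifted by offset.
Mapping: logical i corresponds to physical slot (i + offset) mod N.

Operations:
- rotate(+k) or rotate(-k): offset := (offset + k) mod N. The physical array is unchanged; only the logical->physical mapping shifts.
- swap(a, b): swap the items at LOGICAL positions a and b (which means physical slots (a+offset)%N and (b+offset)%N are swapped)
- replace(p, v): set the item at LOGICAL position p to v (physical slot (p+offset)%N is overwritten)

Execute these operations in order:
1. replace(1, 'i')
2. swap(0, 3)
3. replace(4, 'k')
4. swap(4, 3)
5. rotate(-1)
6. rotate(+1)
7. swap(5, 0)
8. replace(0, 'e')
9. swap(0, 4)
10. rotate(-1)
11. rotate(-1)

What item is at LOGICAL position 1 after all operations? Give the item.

After op 1 (replace(1, 'i')): offset=0, physical=[A,i,C,D,E,F,G], logical=[A,i,C,D,E,F,G]
After op 2 (swap(0, 3)): offset=0, physical=[D,i,C,A,E,F,G], logical=[D,i,C,A,E,F,G]
After op 3 (replace(4, 'k')): offset=0, physical=[D,i,C,A,k,F,G], logical=[D,i,C,A,k,F,G]
After op 4 (swap(4, 3)): offset=0, physical=[D,i,C,k,A,F,G], logical=[D,i,C,k,A,F,G]
After op 5 (rotate(-1)): offset=6, physical=[D,i,C,k,A,F,G], logical=[G,D,i,C,k,A,F]
After op 6 (rotate(+1)): offset=0, physical=[D,i,C,k,A,F,G], logical=[D,i,C,k,A,F,G]
After op 7 (swap(5, 0)): offset=0, physical=[F,i,C,k,A,D,G], logical=[F,i,C,k,A,D,G]
After op 8 (replace(0, 'e')): offset=0, physical=[e,i,C,k,A,D,G], logical=[e,i,C,k,A,D,G]
After op 9 (swap(0, 4)): offset=0, physical=[A,i,C,k,e,D,G], logical=[A,i,C,k,e,D,G]
After op 10 (rotate(-1)): offset=6, physical=[A,i,C,k,e,D,G], logical=[G,A,i,C,k,e,D]
After op 11 (rotate(-1)): offset=5, physical=[A,i,C,k,e,D,G], logical=[D,G,A,i,C,k,e]

Answer: G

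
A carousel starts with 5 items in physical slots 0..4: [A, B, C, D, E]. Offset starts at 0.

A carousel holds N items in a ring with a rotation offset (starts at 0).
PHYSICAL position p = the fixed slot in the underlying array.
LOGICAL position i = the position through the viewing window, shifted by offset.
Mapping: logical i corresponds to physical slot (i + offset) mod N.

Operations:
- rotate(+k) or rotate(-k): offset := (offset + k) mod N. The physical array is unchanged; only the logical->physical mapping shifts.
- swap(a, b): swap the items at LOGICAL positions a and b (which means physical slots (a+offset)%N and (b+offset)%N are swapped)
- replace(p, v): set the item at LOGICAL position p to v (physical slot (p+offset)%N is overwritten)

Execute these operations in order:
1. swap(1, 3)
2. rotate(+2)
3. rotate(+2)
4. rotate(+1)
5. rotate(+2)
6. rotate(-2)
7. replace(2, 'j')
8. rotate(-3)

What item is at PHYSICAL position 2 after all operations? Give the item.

Answer: j

Derivation:
After op 1 (swap(1, 3)): offset=0, physical=[A,D,C,B,E], logical=[A,D,C,B,E]
After op 2 (rotate(+2)): offset=2, physical=[A,D,C,B,E], logical=[C,B,E,A,D]
After op 3 (rotate(+2)): offset=4, physical=[A,D,C,B,E], logical=[E,A,D,C,B]
After op 4 (rotate(+1)): offset=0, physical=[A,D,C,B,E], logical=[A,D,C,B,E]
After op 5 (rotate(+2)): offset=2, physical=[A,D,C,B,E], logical=[C,B,E,A,D]
After op 6 (rotate(-2)): offset=0, physical=[A,D,C,B,E], logical=[A,D,C,B,E]
After op 7 (replace(2, 'j')): offset=0, physical=[A,D,j,B,E], logical=[A,D,j,B,E]
After op 8 (rotate(-3)): offset=2, physical=[A,D,j,B,E], logical=[j,B,E,A,D]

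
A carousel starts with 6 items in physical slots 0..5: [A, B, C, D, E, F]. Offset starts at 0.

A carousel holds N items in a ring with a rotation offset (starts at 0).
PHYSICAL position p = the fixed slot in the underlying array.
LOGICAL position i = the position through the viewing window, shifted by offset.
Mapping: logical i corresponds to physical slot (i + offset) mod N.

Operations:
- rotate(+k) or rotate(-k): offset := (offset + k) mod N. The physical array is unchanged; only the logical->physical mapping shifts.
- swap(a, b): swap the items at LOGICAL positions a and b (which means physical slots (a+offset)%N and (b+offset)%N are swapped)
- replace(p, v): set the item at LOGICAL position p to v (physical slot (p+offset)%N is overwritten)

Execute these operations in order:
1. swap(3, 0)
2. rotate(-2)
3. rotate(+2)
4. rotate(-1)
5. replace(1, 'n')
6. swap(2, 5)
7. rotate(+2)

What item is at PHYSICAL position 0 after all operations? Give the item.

Answer: n

Derivation:
After op 1 (swap(3, 0)): offset=0, physical=[D,B,C,A,E,F], logical=[D,B,C,A,E,F]
After op 2 (rotate(-2)): offset=4, physical=[D,B,C,A,E,F], logical=[E,F,D,B,C,A]
After op 3 (rotate(+2)): offset=0, physical=[D,B,C,A,E,F], logical=[D,B,C,A,E,F]
After op 4 (rotate(-1)): offset=5, physical=[D,B,C,A,E,F], logical=[F,D,B,C,A,E]
After op 5 (replace(1, 'n')): offset=5, physical=[n,B,C,A,E,F], logical=[F,n,B,C,A,E]
After op 6 (swap(2, 5)): offset=5, physical=[n,E,C,A,B,F], logical=[F,n,E,C,A,B]
After op 7 (rotate(+2)): offset=1, physical=[n,E,C,A,B,F], logical=[E,C,A,B,F,n]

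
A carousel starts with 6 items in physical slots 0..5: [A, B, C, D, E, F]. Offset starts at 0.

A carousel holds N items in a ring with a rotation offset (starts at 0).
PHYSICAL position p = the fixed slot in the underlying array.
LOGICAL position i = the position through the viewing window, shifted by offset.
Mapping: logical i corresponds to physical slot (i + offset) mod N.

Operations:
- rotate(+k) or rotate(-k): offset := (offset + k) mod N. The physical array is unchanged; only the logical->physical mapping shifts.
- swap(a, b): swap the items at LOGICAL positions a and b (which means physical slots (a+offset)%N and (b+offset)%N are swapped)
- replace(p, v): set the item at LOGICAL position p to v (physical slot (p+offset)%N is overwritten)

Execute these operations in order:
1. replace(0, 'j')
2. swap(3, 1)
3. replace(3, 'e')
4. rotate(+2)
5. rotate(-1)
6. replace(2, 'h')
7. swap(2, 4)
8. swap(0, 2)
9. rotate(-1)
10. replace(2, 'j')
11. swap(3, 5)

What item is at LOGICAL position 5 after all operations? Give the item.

After op 1 (replace(0, 'j')): offset=0, physical=[j,B,C,D,E,F], logical=[j,B,C,D,E,F]
After op 2 (swap(3, 1)): offset=0, physical=[j,D,C,B,E,F], logical=[j,D,C,B,E,F]
After op 3 (replace(3, 'e')): offset=0, physical=[j,D,C,e,E,F], logical=[j,D,C,e,E,F]
After op 4 (rotate(+2)): offset=2, physical=[j,D,C,e,E,F], logical=[C,e,E,F,j,D]
After op 5 (rotate(-1)): offset=1, physical=[j,D,C,e,E,F], logical=[D,C,e,E,F,j]
After op 6 (replace(2, 'h')): offset=1, physical=[j,D,C,h,E,F], logical=[D,C,h,E,F,j]
After op 7 (swap(2, 4)): offset=1, physical=[j,D,C,F,E,h], logical=[D,C,F,E,h,j]
After op 8 (swap(0, 2)): offset=1, physical=[j,F,C,D,E,h], logical=[F,C,D,E,h,j]
After op 9 (rotate(-1)): offset=0, physical=[j,F,C,D,E,h], logical=[j,F,C,D,E,h]
After op 10 (replace(2, 'j')): offset=0, physical=[j,F,j,D,E,h], logical=[j,F,j,D,E,h]
After op 11 (swap(3, 5)): offset=0, physical=[j,F,j,h,E,D], logical=[j,F,j,h,E,D]

Answer: D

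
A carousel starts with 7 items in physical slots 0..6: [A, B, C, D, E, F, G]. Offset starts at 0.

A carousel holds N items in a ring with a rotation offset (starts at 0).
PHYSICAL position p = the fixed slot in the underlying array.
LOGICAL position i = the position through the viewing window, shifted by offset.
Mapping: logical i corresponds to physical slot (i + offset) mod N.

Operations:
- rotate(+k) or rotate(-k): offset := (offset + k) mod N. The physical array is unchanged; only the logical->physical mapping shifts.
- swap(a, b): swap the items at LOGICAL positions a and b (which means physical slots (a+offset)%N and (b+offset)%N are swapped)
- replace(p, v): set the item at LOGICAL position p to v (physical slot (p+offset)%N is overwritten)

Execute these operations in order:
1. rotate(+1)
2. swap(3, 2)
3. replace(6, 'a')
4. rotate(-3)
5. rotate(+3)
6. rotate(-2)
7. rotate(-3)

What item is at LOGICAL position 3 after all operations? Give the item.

After op 1 (rotate(+1)): offset=1, physical=[A,B,C,D,E,F,G], logical=[B,C,D,E,F,G,A]
After op 2 (swap(3, 2)): offset=1, physical=[A,B,C,E,D,F,G], logical=[B,C,E,D,F,G,A]
After op 3 (replace(6, 'a')): offset=1, physical=[a,B,C,E,D,F,G], logical=[B,C,E,D,F,G,a]
After op 4 (rotate(-3)): offset=5, physical=[a,B,C,E,D,F,G], logical=[F,G,a,B,C,E,D]
After op 5 (rotate(+3)): offset=1, physical=[a,B,C,E,D,F,G], logical=[B,C,E,D,F,G,a]
After op 6 (rotate(-2)): offset=6, physical=[a,B,C,E,D,F,G], logical=[G,a,B,C,E,D,F]
After op 7 (rotate(-3)): offset=3, physical=[a,B,C,E,D,F,G], logical=[E,D,F,G,a,B,C]

Answer: G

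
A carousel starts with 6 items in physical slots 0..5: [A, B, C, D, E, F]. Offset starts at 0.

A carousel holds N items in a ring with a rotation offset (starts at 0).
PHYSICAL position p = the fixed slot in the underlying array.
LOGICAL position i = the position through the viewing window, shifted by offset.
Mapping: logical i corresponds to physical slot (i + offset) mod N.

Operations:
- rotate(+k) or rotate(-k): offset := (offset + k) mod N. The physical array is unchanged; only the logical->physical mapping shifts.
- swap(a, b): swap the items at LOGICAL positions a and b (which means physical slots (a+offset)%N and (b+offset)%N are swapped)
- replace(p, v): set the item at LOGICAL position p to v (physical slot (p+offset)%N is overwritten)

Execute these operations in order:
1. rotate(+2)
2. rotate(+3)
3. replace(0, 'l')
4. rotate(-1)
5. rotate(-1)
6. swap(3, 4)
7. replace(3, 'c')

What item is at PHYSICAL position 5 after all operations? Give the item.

Answer: l

Derivation:
After op 1 (rotate(+2)): offset=2, physical=[A,B,C,D,E,F], logical=[C,D,E,F,A,B]
After op 2 (rotate(+3)): offset=5, physical=[A,B,C,D,E,F], logical=[F,A,B,C,D,E]
After op 3 (replace(0, 'l')): offset=5, physical=[A,B,C,D,E,l], logical=[l,A,B,C,D,E]
After op 4 (rotate(-1)): offset=4, physical=[A,B,C,D,E,l], logical=[E,l,A,B,C,D]
After op 5 (rotate(-1)): offset=3, physical=[A,B,C,D,E,l], logical=[D,E,l,A,B,C]
After op 6 (swap(3, 4)): offset=3, physical=[B,A,C,D,E,l], logical=[D,E,l,B,A,C]
After op 7 (replace(3, 'c')): offset=3, physical=[c,A,C,D,E,l], logical=[D,E,l,c,A,C]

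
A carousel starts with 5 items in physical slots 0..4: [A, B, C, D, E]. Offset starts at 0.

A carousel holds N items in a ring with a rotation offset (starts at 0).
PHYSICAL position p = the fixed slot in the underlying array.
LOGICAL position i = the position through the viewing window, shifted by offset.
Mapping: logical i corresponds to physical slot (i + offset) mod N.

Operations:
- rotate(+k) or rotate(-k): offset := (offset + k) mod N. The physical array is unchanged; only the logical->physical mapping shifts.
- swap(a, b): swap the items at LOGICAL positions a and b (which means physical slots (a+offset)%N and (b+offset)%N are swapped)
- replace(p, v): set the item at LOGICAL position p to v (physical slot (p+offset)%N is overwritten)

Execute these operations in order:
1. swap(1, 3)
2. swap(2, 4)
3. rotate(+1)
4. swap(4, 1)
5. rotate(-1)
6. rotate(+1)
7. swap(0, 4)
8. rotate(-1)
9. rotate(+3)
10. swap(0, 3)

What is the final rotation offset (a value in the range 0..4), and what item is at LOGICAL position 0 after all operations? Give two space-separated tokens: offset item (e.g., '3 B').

Answer: 3 E

Derivation:
After op 1 (swap(1, 3)): offset=0, physical=[A,D,C,B,E], logical=[A,D,C,B,E]
After op 2 (swap(2, 4)): offset=0, physical=[A,D,E,B,C], logical=[A,D,E,B,C]
After op 3 (rotate(+1)): offset=1, physical=[A,D,E,B,C], logical=[D,E,B,C,A]
After op 4 (swap(4, 1)): offset=1, physical=[E,D,A,B,C], logical=[D,A,B,C,E]
After op 5 (rotate(-1)): offset=0, physical=[E,D,A,B,C], logical=[E,D,A,B,C]
After op 6 (rotate(+1)): offset=1, physical=[E,D,A,B,C], logical=[D,A,B,C,E]
After op 7 (swap(0, 4)): offset=1, physical=[D,E,A,B,C], logical=[E,A,B,C,D]
After op 8 (rotate(-1)): offset=0, physical=[D,E,A,B,C], logical=[D,E,A,B,C]
After op 9 (rotate(+3)): offset=3, physical=[D,E,A,B,C], logical=[B,C,D,E,A]
After op 10 (swap(0, 3)): offset=3, physical=[D,B,A,E,C], logical=[E,C,D,B,A]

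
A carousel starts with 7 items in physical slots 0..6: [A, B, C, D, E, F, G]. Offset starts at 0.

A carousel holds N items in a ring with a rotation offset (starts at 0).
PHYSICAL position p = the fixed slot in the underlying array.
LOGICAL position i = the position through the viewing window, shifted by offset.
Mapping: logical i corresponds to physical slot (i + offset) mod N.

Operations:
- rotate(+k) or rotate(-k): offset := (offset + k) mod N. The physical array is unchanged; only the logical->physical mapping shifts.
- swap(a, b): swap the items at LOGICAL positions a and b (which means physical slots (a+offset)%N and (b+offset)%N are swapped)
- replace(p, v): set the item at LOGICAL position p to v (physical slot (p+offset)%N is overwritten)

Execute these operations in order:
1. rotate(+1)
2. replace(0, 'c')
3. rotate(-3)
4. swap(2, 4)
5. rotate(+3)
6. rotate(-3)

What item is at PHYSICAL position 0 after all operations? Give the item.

After op 1 (rotate(+1)): offset=1, physical=[A,B,C,D,E,F,G], logical=[B,C,D,E,F,G,A]
After op 2 (replace(0, 'c')): offset=1, physical=[A,c,C,D,E,F,G], logical=[c,C,D,E,F,G,A]
After op 3 (rotate(-3)): offset=5, physical=[A,c,C,D,E,F,G], logical=[F,G,A,c,C,D,E]
After op 4 (swap(2, 4)): offset=5, physical=[C,c,A,D,E,F,G], logical=[F,G,C,c,A,D,E]
After op 5 (rotate(+3)): offset=1, physical=[C,c,A,D,E,F,G], logical=[c,A,D,E,F,G,C]
After op 6 (rotate(-3)): offset=5, physical=[C,c,A,D,E,F,G], logical=[F,G,C,c,A,D,E]

Answer: C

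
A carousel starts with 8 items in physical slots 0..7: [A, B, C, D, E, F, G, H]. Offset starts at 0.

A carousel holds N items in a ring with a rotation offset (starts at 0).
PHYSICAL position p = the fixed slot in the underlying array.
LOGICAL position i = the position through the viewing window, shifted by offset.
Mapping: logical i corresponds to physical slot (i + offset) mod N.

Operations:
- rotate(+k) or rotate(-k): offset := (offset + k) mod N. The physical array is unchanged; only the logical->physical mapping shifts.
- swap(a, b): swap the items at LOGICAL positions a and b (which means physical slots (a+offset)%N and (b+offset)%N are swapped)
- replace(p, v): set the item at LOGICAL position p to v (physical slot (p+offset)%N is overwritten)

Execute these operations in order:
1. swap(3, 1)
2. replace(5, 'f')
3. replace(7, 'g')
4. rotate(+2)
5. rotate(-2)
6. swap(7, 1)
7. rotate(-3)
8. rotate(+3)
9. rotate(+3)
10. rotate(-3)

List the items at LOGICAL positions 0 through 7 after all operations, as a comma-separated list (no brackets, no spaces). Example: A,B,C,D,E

Answer: A,g,C,B,E,f,G,D

Derivation:
After op 1 (swap(3, 1)): offset=0, physical=[A,D,C,B,E,F,G,H], logical=[A,D,C,B,E,F,G,H]
After op 2 (replace(5, 'f')): offset=0, physical=[A,D,C,B,E,f,G,H], logical=[A,D,C,B,E,f,G,H]
After op 3 (replace(7, 'g')): offset=0, physical=[A,D,C,B,E,f,G,g], logical=[A,D,C,B,E,f,G,g]
After op 4 (rotate(+2)): offset=2, physical=[A,D,C,B,E,f,G,g], logical=[C,B,E,f,G,g,A,D]
After op 5 (rotate(-2)): offset=0, physical=[A,D,C,B,E,f,G,g], logical=[A,D,C,B,E,f,G,g]
After op 6 (swap(7, 1)): offset=0, physical=[A,g,C,B,E,f,G,D], logical=[A,g,C,B,E,f,G,D]
After op 7 (rotate(-3)): offset=5, physical=[A,g,C,B,E,f,G,D], logical=[f,G,D,A,g,C,B,E]
After op 8 (rotate(+3)): offset=0, physical=[A,g,C,B,E,f,G,D], logical=[A,g,C,B,E,f,G,D]
After op 9 (rotate(+3)): offset=3, physical=[A,g,C,B,E,f,G,D], logical=[B,E,f,G,D,A,g,C]
After op 10 (rotate(-3)): offset=0, physical=[A,g,C,B,E,f,G,D], logical=[A,g,C,B,E,f,G,D]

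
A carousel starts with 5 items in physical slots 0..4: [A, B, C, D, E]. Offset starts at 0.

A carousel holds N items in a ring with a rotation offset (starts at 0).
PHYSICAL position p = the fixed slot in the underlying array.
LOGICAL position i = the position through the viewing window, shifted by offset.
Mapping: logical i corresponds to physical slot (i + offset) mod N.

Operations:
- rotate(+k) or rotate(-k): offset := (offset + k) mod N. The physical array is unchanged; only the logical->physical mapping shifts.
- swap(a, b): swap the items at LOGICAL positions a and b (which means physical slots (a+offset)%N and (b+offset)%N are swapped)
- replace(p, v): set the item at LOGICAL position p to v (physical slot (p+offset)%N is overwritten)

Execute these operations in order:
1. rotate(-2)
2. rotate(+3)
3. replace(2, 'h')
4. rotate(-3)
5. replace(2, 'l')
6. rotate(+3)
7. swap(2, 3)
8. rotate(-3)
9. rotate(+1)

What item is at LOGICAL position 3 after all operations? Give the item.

Answer: C

Derivation:
After op 1 (rotate(-2)): offset=3, physical=[A,B,C,D,E], logical=[D,E,A,B,C]
After op 2 (rotate(+3)): offset=1, physical=[A,B,C,D,E], logical=[B,C,D,E,A]
After op 3 (replace(2, 'h')): offset=1, physical=[A,B,C,h,E], logical=[B,C,h,E,A]
After op 4 (rotate(-3)): offset=3, physical=[A,B,C,h,E], logical=[h,E,A,B,C]
After op 5 (replace(2, 'l')): offset=3, physical=[l,B,C,h,E], logical=[h,E,l,B,C]
After op 6 (rotate(+3)): offset=1, physical=[l,B,C,h,E], logical=[B,C,h,E,l]
After op 7 (swap(2, 3)): offset=1, physical=[l,B,C,E,h], logical=[B,C,E,h,l]
After op 8 (rotate(-3)): offset=3, physical=[l,B,C,E,h], logical=[E,h,l,B,C]
After op 9 (rotate(+1)): offset=4, physical=[l,B,C,E,h], logical=[h,l,B,C,E]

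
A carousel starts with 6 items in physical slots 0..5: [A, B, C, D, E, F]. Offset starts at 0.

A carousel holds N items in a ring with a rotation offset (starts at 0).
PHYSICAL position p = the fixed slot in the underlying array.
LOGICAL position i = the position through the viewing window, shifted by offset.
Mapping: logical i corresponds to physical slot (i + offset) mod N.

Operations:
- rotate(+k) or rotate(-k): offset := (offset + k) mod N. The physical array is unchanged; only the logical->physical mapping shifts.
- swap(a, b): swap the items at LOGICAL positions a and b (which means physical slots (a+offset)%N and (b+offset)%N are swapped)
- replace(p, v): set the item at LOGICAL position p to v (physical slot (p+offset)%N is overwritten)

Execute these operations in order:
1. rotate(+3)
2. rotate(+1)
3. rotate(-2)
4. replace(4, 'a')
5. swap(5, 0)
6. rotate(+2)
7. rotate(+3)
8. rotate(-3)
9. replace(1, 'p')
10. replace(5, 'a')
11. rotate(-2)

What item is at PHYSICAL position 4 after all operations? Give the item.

After op 1 (rotate(+3)): offset=3, physical=[A,B,C,D,E,F], logical=[D,E,F,A,B,C]
After op 2 (rotate(+1)): offset=4, physical=[A,B,C,D,E,F], logical=[E,F,A,B,C,D]
After op 3 (rotate(-2)): offset=2, physical=[A,B,C,D,E,F], logical=[C,D,E,F,A,B]
After op 4 (replace(4, 'a')): offset=2, physical=[a,B,C,D,E,F], logical=[C,D,E,F,a,B]
After op 5 (swap(5, 0)): offset=2, physical=[a,C,B,D,E,F], logical=[B,D,E,F,a,C]
After op 6 (rotate(+2)): offset=4, physical=[a,C,B,D,E,F], logical=[E,F,a,C,B,D]
After op 7 (rotate(+3)): offset=1, physical=[a,C,B,D,E,F], logical=[C,B,D,E,F,a]
After op 8 (rotate(-3)): offset=4, physical=[a,C,B,D,E,F], logical=[E,F,a,C,B,D]
After op 9 (replace(1, 'p')): offset=4, physical=[a,C,B,D,E,p], logical=[E,p,a,C,B,D]
After op 10 (replace(5, 'a')): offset=4, physical=[a,C,B,a,E,p], logical=[E,p,a,C,B,a]
After op 11 (rotate(-2)): offset=2, physical=[a,C,B,a,E,p], logical=[B,a,E,p,a,C]

Answer: E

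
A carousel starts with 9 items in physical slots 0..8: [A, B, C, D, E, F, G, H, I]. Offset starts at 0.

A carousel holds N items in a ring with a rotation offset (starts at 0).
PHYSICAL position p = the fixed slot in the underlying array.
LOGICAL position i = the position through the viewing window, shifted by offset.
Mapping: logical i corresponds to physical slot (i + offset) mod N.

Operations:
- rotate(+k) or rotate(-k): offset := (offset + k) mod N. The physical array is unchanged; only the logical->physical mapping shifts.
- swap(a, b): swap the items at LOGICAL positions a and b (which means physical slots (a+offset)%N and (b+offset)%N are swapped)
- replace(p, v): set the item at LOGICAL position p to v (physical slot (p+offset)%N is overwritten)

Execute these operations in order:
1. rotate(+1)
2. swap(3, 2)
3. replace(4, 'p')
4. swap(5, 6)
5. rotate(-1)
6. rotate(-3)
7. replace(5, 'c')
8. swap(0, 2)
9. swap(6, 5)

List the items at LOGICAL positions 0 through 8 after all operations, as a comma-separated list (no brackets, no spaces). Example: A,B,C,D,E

After op 1 (rotate(+1)): offset=1, physical=[A,B,C,D,E,F,G,H,I], logical=[B,C,D,E,F,G,H,I,A]
After op 2 (swap(3, 2)): offset=1, physical=[A,B,C,E,D,F,G,H,I], logical=[B,C,E,D,F,G,H,I,A]
After op 3 (replace(4, 'p')): offset=1, physical=[A,B,C,E,D,p,G,H,I], logical=[B,C,E,D,p,G,H,I,A]
After op 4 (swap(5, 6)): offset=1, physical=[A,B,C,E,D,p,H,G,I], logical=[B,C,E,D,p,H,G,I,A]
After op 5 (rotate(-1)): offset=0, physical=[A,B,C,E,D,p,H,G,I], logical=[A,B,C,E,D,p,H,G,I]
After op 6 (rotate(-3)): offset=6, physical=[A,B,C,E,D,p,H,G,I], logical=[H,G,I,A,B,C,E,D,p]
After op 7 (replace(5, 'c')): offset=6, physical=[A,B,c,E,D,p,H,G,I], logical=[H,G,I,A,B,c,E,D,p]
After op 8 (swap(0, 2)): offset=6, physical=[A,B,c,E,D,p,I,G,H], logical=[I,G,H,A,B,c,E,D,p]
After op 9 (swap(6, 5)): offset=6, physical=[A,B,E,c,D,p,I,G,H], logical=[I,G,H,A,B,E,c,D,p]

Answer: I,G,H,A,B,E,c,D,p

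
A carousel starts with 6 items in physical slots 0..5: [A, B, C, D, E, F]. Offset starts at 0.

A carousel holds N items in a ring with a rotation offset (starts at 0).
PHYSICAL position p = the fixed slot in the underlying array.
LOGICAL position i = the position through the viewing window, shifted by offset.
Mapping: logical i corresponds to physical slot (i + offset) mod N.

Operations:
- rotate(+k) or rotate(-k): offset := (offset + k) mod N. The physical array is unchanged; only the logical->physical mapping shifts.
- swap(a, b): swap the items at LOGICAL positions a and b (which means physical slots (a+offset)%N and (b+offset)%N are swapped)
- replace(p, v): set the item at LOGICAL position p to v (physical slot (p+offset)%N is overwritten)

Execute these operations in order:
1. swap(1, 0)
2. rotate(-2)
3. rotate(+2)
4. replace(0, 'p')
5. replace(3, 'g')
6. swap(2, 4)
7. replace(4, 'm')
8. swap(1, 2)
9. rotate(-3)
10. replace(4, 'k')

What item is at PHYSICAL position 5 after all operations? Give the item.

Answer: F

Derivation:
After op 1 (swap(1, 0)): offset=0, physical=[B,A,C,D,E,F], logical=[B,A,C,D,E,F]
After op 2 (rotate(-2)): offset=4, physical=[B,A,C,D,E,F], logical=[E,F,B,A,C,D]
After op 3 (rotate(+2)): offset=0, physical=[B,A,C,D,E,F], logical=[B,A,C,D,E,F]
After op 4 (replace(0, 'p')): offset=0, physical=[p,A,C,D,E,F], logical=[p,A,C,D,E,F]
After op 5 (replace(3, 'g')): offset=0, physical=[p,A,C,g,E,F], logical=[p,A,C,g,E,F]
After op 6 (swap(2, 4)): offset=0, physical=[p,A,E,g,C,F], logical=[p,A,E,g,C,F]
After op 7 (replace(4, 'm')): offset=0, physical=[p,A,E,g,m,F], logical=[p,A,E,g,m,F]
After op 8 (swap(1, 2)): offset=0, physical=[p,E,A,g,m,F], logical=[p,E,A,g,m,F]
After op 9 (rotate(-3)): offset=3, physical=[p,E,A,g,m,F], logical=[g,m,F,p,E,A]
After op 10 (replace(4, 'k')): offset=3, physical=[p,k,A,g,m,F], logical=[g,m,F,p,k,A]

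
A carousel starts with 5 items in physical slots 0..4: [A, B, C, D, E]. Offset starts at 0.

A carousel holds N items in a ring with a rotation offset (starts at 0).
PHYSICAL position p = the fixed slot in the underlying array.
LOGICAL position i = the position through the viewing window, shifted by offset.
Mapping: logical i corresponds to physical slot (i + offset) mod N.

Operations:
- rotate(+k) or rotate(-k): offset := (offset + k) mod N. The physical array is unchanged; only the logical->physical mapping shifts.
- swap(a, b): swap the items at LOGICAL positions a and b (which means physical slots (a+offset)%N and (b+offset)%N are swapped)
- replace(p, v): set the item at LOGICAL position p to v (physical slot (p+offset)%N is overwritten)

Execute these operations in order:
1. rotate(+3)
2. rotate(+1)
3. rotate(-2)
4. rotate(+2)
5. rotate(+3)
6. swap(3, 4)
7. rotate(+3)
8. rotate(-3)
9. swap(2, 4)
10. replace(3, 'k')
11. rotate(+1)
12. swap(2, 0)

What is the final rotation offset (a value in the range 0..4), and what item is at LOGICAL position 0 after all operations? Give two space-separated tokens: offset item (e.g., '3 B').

Answer: 3 k

Derivation:
After op 1 (rotate(+3)): offset=3, physical=[A,B,C,D,E], logical=[D,E,A,B,C]
After op 2 (rotate(+1)): offset=4, physical=[A,B,C,D,E], logical=[E,A,B,C,D]
After op 3 (rotate(-2)): offset=2, physical=[A,B,C,D,E], logical=[C,D,E,A,B]
After op 4 (rotate(+2)): offset=4, physical=[A,B,C,D,E], logical=[E,A,B,C,D]
After op 5 (rotate(+3)): offset=2, physical=[A,B,C,D,E], logical=[C,D,E,A,B]
After op 6 (swap(3, 4)): offset=2, physical=[B,A,C,D,E], logical=[C,D,E,B,A]
After op 7 (rotate(+3)): offset=0, physical=[B,A,C,D,E], logical=[B,A,C,D,E]
After op 8 (rotate(-3)): offset=2, physical=[B,A,C,D,E], logical=[C,D,E,B,A]
After op 9 (swap(2, 4)): offset=2, physical=[B,E,C,D,A], logical=[C,D,A,B,E]
After op 10 (replace(3, 'k')): offset=2, physical=[k,E,C,D,A], logical=[C,D,A,k,E]
After op 11 (rotate(+1)): offset=3, physical=[k,E,C,D,A], logical=[D,A,k,E,C]
After op 12 (swap(2, 0)): offset=3, physical=[D,E,C,k,A], logical=[k,A,D,E,C]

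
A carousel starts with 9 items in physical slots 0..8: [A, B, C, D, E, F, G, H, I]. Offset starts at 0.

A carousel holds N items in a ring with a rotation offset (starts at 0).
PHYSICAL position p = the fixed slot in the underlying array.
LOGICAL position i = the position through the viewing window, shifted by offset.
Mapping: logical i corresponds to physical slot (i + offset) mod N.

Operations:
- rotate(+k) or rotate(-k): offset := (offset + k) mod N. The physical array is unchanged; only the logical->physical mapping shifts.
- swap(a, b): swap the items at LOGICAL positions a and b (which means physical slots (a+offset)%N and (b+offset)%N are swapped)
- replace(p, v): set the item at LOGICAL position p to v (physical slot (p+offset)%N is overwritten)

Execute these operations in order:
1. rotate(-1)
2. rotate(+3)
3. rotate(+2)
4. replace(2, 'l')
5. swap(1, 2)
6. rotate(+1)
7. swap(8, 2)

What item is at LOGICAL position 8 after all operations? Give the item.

After op 1 (rotate(-1)): offset=8, physical=[A,B,C,D,E,F,G,H,I], logical=[I,A,B,C,D,E,F,G,H]
After op 2 (rotate(+3)): offset=2, physical=[A,B,C,D,E,F,G,H,I], logical=[C,D,E,F,G,H,I,A,B]
After op 3 (rotate(+2)): offset=4, physical=[A,B,C,D,E,F,G,H,I], logical=[E,F,G,H,I,A,B,C,D]
After op 4 (replace(2, 'l')): offset=4, physical=[A,B,C,D,E,F,l,H,I], logical=[E,F,l,H,I,A,B,C,D]
After op 5 (swap(1, 2)): offset=4, physical=[A,B,C,D,E,l,F,H,I], logical=[E,l,F,H,I,A,B,C,D]
After op 6 (rotate(+1)): offset=5, physical=[A,B,C,D,E,l,F,H,I], logical=[l,F,H,I,A,B,C,D,E]
After op 7 (swap(8, 2)): offset=5, physical=[A,B,C,D,H,l,F,E,I], logical=[l,F,E,I,A,B,C,D,H]

Answer: H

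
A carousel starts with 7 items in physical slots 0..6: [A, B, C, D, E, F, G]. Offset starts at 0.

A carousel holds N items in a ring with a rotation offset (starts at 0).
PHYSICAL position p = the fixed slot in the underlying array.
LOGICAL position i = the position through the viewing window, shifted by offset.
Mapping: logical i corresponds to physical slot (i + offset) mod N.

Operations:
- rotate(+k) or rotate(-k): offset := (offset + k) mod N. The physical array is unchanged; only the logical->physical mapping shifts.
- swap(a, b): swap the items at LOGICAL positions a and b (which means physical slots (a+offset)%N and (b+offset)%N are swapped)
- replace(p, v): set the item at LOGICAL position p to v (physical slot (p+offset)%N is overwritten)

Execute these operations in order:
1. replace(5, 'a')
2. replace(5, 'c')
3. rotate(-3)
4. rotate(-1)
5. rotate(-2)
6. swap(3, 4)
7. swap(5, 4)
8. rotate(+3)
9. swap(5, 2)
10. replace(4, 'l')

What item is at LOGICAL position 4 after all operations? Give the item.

After op 1 (replace(5, 'a')): offset=0, physical=[A,B,C,D,E,a,G], logical=[A,B,C,D,E,a,G]
After op 2 (replace(5, 'c')): offset=0, physical=[A,B,C,D,E,c,G], logical=[A,B,C,D,E,c,G]
After op 3 (rotate(-3)): offset=4, physical=[A,B,C,D,E,c,G], logical=[E,c,G,A,B,C,D]
After op 4 (rotate(-1)): offset=3, physical=[A,B,C,D,E,c,G], logical=[D,E,c,G,A,B,C]
After op 5 (rotate(-2)): offset=1, physical=[A,B,C,D,E,c,G], logical=[B,C,D,E,c,G,A]
After op 6 (swap(3, 4)): offset=1, physical=[A,B,C,D,c,E,G], logical=[B,C,D,c,E,G,A]
After op 7 (swap(5, 4)): offset=1, physical=[A,B,C,D,c,G,E], logical=[B,C,D,c,G,E,A]
After op 8 (rotate(+3)): offset=4, physical=[A,B,C,D,c,G,E], logical=[c,G,E,A,B,C,D]
After op 9 (swap(5, 2)): offset=4, physical=[A,B,E,D,c,G,C], logical=[c,G,C,A,B,E,D]
After op 10 (replace(4, 'l')): offset=4, physical=[A,l,E,D,c,G,C], logical=[c,G,C,A,l,E,D]

Answer: l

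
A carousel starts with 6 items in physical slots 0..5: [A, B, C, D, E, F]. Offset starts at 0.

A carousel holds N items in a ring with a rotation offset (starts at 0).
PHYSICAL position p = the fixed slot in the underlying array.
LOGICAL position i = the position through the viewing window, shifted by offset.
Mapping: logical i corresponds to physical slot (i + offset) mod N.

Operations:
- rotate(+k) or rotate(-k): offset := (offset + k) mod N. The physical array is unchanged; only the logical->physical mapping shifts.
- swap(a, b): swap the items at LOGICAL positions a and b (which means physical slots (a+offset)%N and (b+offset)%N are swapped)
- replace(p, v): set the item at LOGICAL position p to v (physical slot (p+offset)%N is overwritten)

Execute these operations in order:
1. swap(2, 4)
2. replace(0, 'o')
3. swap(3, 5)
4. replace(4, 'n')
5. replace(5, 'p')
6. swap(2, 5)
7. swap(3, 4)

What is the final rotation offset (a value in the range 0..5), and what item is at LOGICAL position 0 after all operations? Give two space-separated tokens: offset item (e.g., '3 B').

Answer: 0 o

Derivation:
After op 1 (swap(2, 4)): offset=0, physical=[A,B,E,D,C,F], logical=[A,B,E,D,C,F]
After op 2 (replace(0, 'o')): offset=0, physical=[o,B,E,D,C,F], logical=[o,B,E,D,C,F]
After op 3 (swap(3, 5)): offset=0, physical=[o,B,E,F,C,D], logical=[o,B,E,F,C,D]
After op 4 (replace(4, 'n')): offset=0, physical=[o,B,E,F,n,D], logical=[o,B,E,F,n,D]
After op 5 (replace(5, 'p')): offset=0, physical=[o,B,E,F,n,p], logical=[o,B,E,F,n,p]
After op 6 (swap(2, 5)): offset=0, physical=[o,B,p,F,n,E], logical=[o,B,p,F,n,E]
After op 7 (swap(3, 4)): offset=0, physical=[o,B,p,n,F,E], logical=[o,B,p,n,F,E]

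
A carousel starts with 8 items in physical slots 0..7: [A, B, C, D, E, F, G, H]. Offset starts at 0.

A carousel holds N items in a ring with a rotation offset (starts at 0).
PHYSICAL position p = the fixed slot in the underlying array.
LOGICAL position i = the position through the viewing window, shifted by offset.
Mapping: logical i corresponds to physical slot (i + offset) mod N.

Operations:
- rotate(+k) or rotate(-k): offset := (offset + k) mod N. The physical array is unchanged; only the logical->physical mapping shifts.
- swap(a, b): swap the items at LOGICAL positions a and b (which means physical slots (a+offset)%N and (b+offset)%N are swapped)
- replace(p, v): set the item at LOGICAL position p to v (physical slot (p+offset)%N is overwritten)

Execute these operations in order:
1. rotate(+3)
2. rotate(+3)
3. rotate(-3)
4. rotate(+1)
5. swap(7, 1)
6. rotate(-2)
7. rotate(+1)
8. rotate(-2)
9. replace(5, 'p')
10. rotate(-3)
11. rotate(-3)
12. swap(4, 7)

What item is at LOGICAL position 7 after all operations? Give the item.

After op 1 (rotate(+3)): offset=3, physical=[A,B,C,D,E,F,G,H], logical=[D,E,F,G,H,A,B,C]
After op 2 (rotate(+3)): offset=6, physical=[A,B,C,D,E,F,G,H], logical=[G,H,A,B,C,D,E,F]
After op 3 (rotate(-3)): offset=3, physical=[A,B,C,D,E,F,G,H], logical=[D,E,F,G,H,A,B,C]
After op 4 (rotate(+1)): offset=4, physical=[A,B,C,D,E,F,G,H], logical=[E,F,G,H,A,B,C,D]
After op 5 (swap(7, 1)): offset=4, physical=[A,B,C,F,E,D,G,H], logical=[E,D,G,H,A,B,C,F]
After op 6 (rotate(-2)): offset=2, physical=[A,B,C,F,E,D,G,H], logical=[C,F,E,D,G,H,A,B]
After op 7 (rotate(+1)): offset=3, physical=[A,B,C,F,E,D,G,H], logical=[F,E,D,G,H,A,B,C]
After op 8 (rotate(-2)): offset=1, physical=[A,B,C,F,E,D,G,H], logical=[B,C,F,E,D,G,H,A]
After op 9 (replace(5, 'p')): offset=1, physical=[A,B,C,F,E,D,p,H], logical=[B,C,F,E,D,p,H,A]
After op 10 (rotate(-3)): offset=6, physical=[A,B,C,F,E,D,p,H], logical=[p,H,A,B,C,F,E,D]
After op 11 (rotate(-3)): offset=3, physical=[A,B,C,F,E,D,p,H], logical=[F,E,D,p,H,A,B,C]
After op 12 (swap(4, 7)): offset=3, physical=[A,B,H,F,E,D,p,C], logical=[F,E,D,p,C,A,B,H]

Answer: H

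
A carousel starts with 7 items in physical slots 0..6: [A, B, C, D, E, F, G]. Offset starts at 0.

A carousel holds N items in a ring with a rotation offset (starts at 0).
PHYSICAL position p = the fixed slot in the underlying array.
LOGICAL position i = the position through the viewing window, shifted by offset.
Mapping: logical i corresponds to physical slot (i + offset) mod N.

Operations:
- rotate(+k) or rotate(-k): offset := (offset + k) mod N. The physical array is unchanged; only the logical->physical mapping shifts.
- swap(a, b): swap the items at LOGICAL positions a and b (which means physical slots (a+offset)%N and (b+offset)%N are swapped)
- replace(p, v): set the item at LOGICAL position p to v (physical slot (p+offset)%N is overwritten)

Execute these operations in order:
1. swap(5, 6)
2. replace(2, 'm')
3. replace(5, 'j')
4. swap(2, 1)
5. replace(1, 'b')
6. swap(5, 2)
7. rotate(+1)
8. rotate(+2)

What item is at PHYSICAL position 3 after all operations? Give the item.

After op 1 (swap(5, 6)): offset=0, physical=[A,B,C,D,E,G,F], logical=[A,B,C,D,E,G,F]
After op 2 (replace(2, 'm')): offset=0, physical=[A,B,m,D,E,G,F], logical=[A,B,m,D,E,G,F]
After op 3 (replace(5, 'j')): offset=0, physical=[A,B,m,D,E,j,F], logical=[A,B,m,D,E,j,F]
After op 4 (swap(2, 1)): offset=0, physical=[A,m,B,D,E,j,F], logical=[A,m,B,D,E,j,F]
After op 5 (replace(1, 'b')): offset=0, physical=[A,b,B,D,E,j,F], logical=[A,b,B,D,E,j,F]
After op 6 (swap(5, 2)): offset=0, physical=[A,b,j,D,E,B,F], logical=[A,b,j,D,E,B,F]
After op 7 (rotate(+1)): offset=1, physical=[A,b,j,D,E,B,F], logical=[b,j,D,E,B,F,A]
After op 8 (rotate(+2)): offset=3, physical=[A,b,j,D,E,B,F], logical=[D,E,B,F,A,b,j]

Answer: D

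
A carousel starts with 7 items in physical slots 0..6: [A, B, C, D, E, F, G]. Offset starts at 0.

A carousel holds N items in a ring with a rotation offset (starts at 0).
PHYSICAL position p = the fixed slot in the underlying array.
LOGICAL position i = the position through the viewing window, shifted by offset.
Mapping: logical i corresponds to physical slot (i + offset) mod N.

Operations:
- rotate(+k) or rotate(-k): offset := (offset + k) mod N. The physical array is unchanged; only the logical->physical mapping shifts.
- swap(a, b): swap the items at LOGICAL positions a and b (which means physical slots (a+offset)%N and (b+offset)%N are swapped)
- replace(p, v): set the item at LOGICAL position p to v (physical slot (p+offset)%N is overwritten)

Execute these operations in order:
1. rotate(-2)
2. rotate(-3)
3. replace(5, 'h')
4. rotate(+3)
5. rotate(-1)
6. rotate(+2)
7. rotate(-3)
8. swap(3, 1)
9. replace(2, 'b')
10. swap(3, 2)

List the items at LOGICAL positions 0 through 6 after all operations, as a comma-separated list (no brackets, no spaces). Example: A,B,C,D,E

After op 1 (rotate(-2)): offset=5, physical=[A,B,C,D,E,F,G], logical=[F,G,A,B,C,D,E]
After op 2 (rotate(-3)): offset=2, physical=[A,B,C,D,E,F,G], logical=[C,D,E,F,G,A,B]
After op 3 (replace(5, 'h')): offset=2, physical=[h,B,C,D,E,F,G], logical=[C,D,E,F,G,h,B]
After op 4 (rotate(+3)): offset=5, physical=[h,B,C,D,E,F,G], logical=[F,G,h,B,C,D,E]
After op 5 (rotate(-1)): offset=4, physical=[h,B,C,D,E,F,G], logical=[E,F,G,h,B,C,D]
After op 6 (rotate(+2)): offset=6, physical=[h,B,C,D,E,F,G], logical=[G,h,B,C,D,E,F]
After op 7 (rotate(-3)): offset=3, physical=[h,B,C,D,E,F,G], logical=[D,E,F,G,h,B,C]
After op 8 (swap(3, 1)): offset=3, physical=[h,B,C,D,G,F,E], logical=[D,G,F,E,h,B,C]
After op 9 (replace(2, 'b')): offset=3, physical=[h,B,C,D,G,b,E], logical=[D,G,b,E,h,B,C]
After op 10 (swap(3, 2)): offset=3, physical=[h,B,C,D,G,E,b], logical=[D,G,E,b,h,B,C]

Answer: D,G,E,b,h,B,C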